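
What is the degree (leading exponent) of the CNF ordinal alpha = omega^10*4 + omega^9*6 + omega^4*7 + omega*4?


CNF: omega^10*4 + omega^9*6 + omega^4*7 + omega*4
The leading term is omega^10*4, which has exponent 10.

10


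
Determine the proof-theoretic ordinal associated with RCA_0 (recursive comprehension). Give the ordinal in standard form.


The proof-theoretic ordinal of RCA_0 (recursive comprehension) is a standard result in ordinal analysis.
This ordinal is the supremum of order types of primitive recursive well-orderings
that the theory can prove to be well-ordered.
For RCA_0 (recursive comprehension), the proof-theoretic ordinal is omega^omega.

omega^omega


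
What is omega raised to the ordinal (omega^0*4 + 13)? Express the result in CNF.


omega^(omega^0*4 + 13):
omega^0 = 1, so the exponent is 4 + 13 = 17 (finite ordinal addition).
Result = omega^17, already a single CNF term.

omega^17


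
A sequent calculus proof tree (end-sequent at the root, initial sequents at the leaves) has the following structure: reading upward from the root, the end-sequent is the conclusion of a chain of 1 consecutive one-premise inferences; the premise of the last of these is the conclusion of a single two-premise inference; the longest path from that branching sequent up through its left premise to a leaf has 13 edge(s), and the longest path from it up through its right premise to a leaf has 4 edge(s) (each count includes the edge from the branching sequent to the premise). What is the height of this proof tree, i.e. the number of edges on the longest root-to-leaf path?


Longest path through the left premise: 13 edges (measured from the branching sequent)
Longest path through the right premise: 4 edges
Height of the subtree rooted at the branching sequent: max(13, 4) = 13
The branching sequent sits 1 edges above the root (the chain of one-premise inferences), so height = 13 + 1 = 14

14


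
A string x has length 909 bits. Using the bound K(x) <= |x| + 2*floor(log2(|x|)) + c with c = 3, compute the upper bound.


floor(log2(909)) = 9
2 * 9 = 18
K(x) <= 909 + 18 + 3 = 930

930


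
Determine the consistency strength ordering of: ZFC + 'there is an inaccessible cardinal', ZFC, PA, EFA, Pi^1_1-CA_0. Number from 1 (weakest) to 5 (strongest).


Ordering by consistency strength:
1. EFA
2. PA
3. Pi^1_1-CA_0
4. ZFC
5. ZFC + 'there is an inaccessible cardinal'


ZFC + 'there is an inaccessible cardinal'=5, ZFC=4, PA=2, EFA=1, Pi^1_1-CA_0=3


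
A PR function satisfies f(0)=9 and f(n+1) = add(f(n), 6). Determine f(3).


f(0) = 9
f(1) = add(f(0), 6) = add(9, 6) = 15
f(2) = add(f(1), 6) = add(15, 6) = 21
f(3) = add(f(2), 6) = add(21, 6) = 27


27


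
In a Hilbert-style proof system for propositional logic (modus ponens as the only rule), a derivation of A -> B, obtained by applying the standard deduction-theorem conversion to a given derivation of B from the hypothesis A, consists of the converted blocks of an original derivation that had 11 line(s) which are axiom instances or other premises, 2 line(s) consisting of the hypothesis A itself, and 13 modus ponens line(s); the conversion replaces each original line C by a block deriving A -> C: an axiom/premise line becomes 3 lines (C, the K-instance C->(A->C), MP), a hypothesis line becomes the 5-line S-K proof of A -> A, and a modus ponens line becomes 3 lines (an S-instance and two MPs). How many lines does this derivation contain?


Deduction-theorem conversion, block by block:
- 11 axiom/premise lines -> 3 lines each = 33
- 2 hypothesis lines -> 5 lines each (identity proof A->A) = 10
- 13 MP lines -> 3 lines each (S-instance, MP, MP) = 39
Total = 33 + 10 + 39 = 82 lines.

82


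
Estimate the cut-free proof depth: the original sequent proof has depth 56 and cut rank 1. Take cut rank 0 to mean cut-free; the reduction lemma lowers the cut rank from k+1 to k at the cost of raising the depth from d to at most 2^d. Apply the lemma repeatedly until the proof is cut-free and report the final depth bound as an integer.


Each rank reduction sends depth d to at most 2^d; cut rank r needs r reductions.
2_0(56) = 56
2_1(56) = 2^56 = 72057594037927936
Cut-free depth bound = 72057594037927936

72057594037927936


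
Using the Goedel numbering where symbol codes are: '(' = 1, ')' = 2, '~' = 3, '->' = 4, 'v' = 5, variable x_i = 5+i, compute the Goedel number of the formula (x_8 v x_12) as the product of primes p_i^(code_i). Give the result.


Formula: (x_8 v x_12)
Symbol codes: [1, 13, 5, 17, 2]
Primes: [2, 3, 5, 7, 11]
p_1^1 = 2^1 = 2
p_2^13 = 3^13 = 1594323
p_3^5 = 5^5 = 3125
p_4^17 = 7^17 = 232630513987207
p_5^2 = 11^2 = 121
Product = 280484185332167030807381250

280484185332167030807381250


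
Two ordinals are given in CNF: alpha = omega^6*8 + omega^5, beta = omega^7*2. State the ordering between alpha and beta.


Compare term by term from highest exponent:
alpha = omega^6*8 + omega^5
beta = omega^7*2
Term 1: alpha has omega^6*8, beta has omega^7*2
Term 2: alpha has omega^5*1, beta has omega^0*0
Result: alpha < beta

alpha < beta


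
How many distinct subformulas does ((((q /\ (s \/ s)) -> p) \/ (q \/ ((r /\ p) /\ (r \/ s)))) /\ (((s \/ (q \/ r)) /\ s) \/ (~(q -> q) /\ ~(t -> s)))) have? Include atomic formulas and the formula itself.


Formula: ((((q /\ (s \/ s)) -> p) \/ (q \/ ((r /\ p) /\ (r \/ s)))) /\ (((s \/ (q \/ r)) /\ s) \/ (~(q -> q) /\ ~(t -> s))))
Subformulas found:
  1. r
  2. q
  3. s
  4. t
  5. p
  6. (s \/ s)
  7. (q \/ r)
  8. (r \/ s)
  9. (r /\ p)
  10. (t -> s)
  11. (q -> q)
  12. ~(t -> s)
  13. ~(q -> q)
  14. (q /\ (s \/ s))
  15. (s \/ (q \/ r))
  16. ((q /\ (s \/ s)) -> p)
  17. ((s \/ (q \/ r)) /\ s)
  18. ((r /\ p) /\ (r \/ s))
  19. (~(q -> q) /\ ~(t -> s))
  20. (q \/ ((r /\ p) /\ (r \/ s)))
  21. (((s \/ (q \/ r)) /\ s) \/ (~(q -> q) /\ ~(t -> s)))
  22. (((q /\ (s \/ s)) -> p) \/ (q \/ ((r /\ p) /\ (r \/ s))))
  23. ((((q /\ (s \/ s)) -> p) \/ (q \/ ((r /\ p) /\ (r \/ s)))) /\ (((s \/ (q \/ r)) /\ s) \/ (~(q -> q) /\ ~(t -> s))))
Total distinct subformulas = 23

23


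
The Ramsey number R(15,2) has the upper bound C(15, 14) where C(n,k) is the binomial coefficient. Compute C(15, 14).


R(15,2) <= C(15+2-2, 15-1) = C(15, 14)
C(15, 14) = 15! / (14! * 1!)
= 15

15


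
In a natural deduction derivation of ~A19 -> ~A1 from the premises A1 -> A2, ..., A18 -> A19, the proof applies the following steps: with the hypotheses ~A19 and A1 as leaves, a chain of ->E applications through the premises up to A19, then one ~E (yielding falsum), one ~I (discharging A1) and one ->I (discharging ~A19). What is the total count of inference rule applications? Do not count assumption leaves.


From hypothesis A1, 18 ->E steps along the 18 premises yield A19.
~E with hypothesis ~A19 gives falsum (1 node); ~I discharging A1 gives ~A1 (1 node); ->I discharging ~A19 gives the goal (1 node).
Total = 18 + 3 = 21 inference nodes.

21


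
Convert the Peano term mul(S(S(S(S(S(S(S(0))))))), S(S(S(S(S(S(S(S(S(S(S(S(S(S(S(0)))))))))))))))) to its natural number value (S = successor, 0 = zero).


mul(S^7(0), S^15(0)):
S^7(0) = 7
S^15(0) = 15
7 * 15 = 105

105


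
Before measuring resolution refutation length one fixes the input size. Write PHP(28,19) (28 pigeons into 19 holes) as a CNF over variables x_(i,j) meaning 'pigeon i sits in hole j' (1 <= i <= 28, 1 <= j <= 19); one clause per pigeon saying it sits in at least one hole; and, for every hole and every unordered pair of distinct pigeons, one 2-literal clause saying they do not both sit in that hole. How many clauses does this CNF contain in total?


PHP(28,19): 28 pigeons, 19 holes, 28*19 = 532 variables.
- pigeon clauses: one per pigeon -> 28 clauses
- hole clauses: 19 holes * C(28,2) = 19 * 378 -> 7182 clauses
Total clauses = 28 + 7182 = 7210

7210


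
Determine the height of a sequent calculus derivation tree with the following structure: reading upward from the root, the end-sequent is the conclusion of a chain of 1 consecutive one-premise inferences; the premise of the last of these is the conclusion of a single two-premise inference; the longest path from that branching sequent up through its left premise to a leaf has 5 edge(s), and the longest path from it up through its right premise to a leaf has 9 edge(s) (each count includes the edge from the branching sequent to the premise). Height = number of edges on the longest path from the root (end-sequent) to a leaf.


Longest path through the left premise: 5 edges (measured from the branching sequent)
Longest path through the right premise: 9 edges
Height of the subtree rooted at the branching sequent: max(5, 9) = 9
The branching sequent sits 1 edges above the root (the chain of one-premise inferences), so height = 9 + 1 = 10

10


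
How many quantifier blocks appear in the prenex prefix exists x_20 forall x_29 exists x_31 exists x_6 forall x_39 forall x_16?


Alternations = 3.
Blocks = alternations + 1 = 4

4


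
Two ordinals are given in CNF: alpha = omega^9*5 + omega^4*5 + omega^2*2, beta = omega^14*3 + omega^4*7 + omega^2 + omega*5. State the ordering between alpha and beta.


Compare term by term from highest exponent:
alpha = omega^9*5 + omega^4*5 + omega^2*2
beta = omega^14*3 + omega^4*7 + omega^2 + omega*5
Term 1: alpha has omega^9*5, beta has omega^14*3
Term 2: alpha has omega^4*5, beta has omega^4*7
Term 3: alpha has omega^2*2, beta has omega^2*1
Term 4: alpha has omega^0*0, beta has omega^1*5
Result: alpha < beta

alpha < beta


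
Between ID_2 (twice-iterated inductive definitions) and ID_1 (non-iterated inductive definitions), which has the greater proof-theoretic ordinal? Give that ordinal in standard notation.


Proof-theoretic ordinal of ID_2 (twice-iterated inductive definitions): psi_0(epsilon_{Omega_2+1})
Proof-theoretic ordinal of ID_1 (non-iterated inductive definitions): psi_0(epsilon_{Omega+1})
Comparing: psi_0(epsilon_{Omega+1}) < psi_0(epsilon_{Omega_2+1}).
The larger ordinal is psi_0(epsilon_{Omega_2+1}) (from ID_2 (twice-iterated inductive definitions)).

psi_0(epsilon_{Omega_2+1})


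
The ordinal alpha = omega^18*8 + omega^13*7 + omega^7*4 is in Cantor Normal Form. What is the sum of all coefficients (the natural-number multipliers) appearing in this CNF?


CNF: omega^18*8 + omega^13*7 + omega^7*4
Coefficients: 8 + 7 + 4 = 19

19


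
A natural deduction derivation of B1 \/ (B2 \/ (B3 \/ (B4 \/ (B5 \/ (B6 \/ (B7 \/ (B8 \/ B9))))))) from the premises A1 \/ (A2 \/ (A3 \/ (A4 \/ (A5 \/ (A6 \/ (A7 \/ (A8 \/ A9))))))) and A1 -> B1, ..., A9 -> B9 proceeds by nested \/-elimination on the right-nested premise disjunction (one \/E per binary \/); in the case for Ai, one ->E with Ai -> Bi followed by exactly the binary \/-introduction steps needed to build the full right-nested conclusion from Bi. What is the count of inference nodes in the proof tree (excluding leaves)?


Constructive dilemma with 9 branches, all disjunctions right-nested:
- \/E: the premise has 8 binary \/, each eliminated once: 8 nodes.
- ->E: one per case (Ai with Ai -> Bi gives Bi): 9 nodes.
- \/I: in case i < n, Bi needs 1 step to form Bi \/ (B(i+1) \/ ...) and then i-1 steps to prepend B(i-1), ..., B1, i.e. i steps; in case i = n, B9 needs 8 prepend steps.
  \/I total = (1 + 2 + ... + 8) + 8 = 36 + 8 = 44 nodes.
Total = 8 + 9 + 44 = 61

61


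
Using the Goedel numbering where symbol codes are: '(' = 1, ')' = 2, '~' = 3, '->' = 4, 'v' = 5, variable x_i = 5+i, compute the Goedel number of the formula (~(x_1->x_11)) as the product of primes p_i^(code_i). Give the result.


Formula: (~(x_1->x_11))
Symbol codes: [1, 3, 1, 6, 4, 16, 2, 2]
Primes: [2, 3, 5, 7, 11, 13, 17, 19]
p_1^1 = 2^1 = 2
p_2^3 = 3^3 = 27
p_3^1 = 5^1 = 5
p_4^6 = 7^6 = 117649
p_5^4 = 11^4 = 14641
p_6^16 = 13^16 = 665416609183179841
p_7^2 = 17^2 = 289
p_8^2 = 19^2 = 361
Product = 32286534073449649108342847323974270

32286534073449649108342847323974270


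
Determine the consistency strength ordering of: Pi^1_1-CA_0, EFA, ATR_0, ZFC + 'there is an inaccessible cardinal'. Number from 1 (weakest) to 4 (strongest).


Ordering by consistency strength:
1. EFA
2. ATR_0
3. Pi^1_1-CA_0
4. ZFC + 'there is an inaccessible cardinal'


Pi^1_1-CA_0=3, EFA=1, ATR_0=2, ZFC + 'there is an inaccessible cardinal'=4


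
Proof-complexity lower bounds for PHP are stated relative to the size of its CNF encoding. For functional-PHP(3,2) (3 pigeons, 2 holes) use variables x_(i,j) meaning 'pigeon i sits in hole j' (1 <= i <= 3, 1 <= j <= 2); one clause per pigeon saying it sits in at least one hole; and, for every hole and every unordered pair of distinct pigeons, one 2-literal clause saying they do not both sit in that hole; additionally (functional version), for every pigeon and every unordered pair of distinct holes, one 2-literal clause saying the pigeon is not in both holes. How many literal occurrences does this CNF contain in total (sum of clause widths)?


functional-PHP(3,2): 3 pigeons, 2 holes, 3*2 = 6 variables.
- pigeon clauses: one per pigeon -> 3 clauses of width 2 -> 6 literals
- hole clauses: 2 holes * C(3,2) = 2 * 3 -> 6 clauses of width 2 -> 12 literals
- functional clauses: 3 pigeons * C(2,2) = 3 * 1 -> 3 clauses of width 2 -> 6 literals
Total literal occurrences = 6 + 12 + 6 = 24

24


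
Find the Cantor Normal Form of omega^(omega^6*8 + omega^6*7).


omega^(omega^6*8 + omega^6*7):
Both terms of the exponent have the same exponent 6, so they merge: omega^6*8 + omega^6*7 = omega^6*(8+7) = omega^6*15.
omega raised to a CNF ordinal is a single CNF term: Result = omega^(omega^6*15)

omega^(omega^6*15)


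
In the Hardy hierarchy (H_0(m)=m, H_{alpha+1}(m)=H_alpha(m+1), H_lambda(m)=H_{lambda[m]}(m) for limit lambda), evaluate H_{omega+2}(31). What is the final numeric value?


H_{omega+2}(31):
Unwind the 2 successor steps: H_{omega+2}(31) = H_omega(31+2) = H_omega(33).
H_omega(m) = H_m(m) = m + m = 2m.
Result = 2 * 33 = 66

66


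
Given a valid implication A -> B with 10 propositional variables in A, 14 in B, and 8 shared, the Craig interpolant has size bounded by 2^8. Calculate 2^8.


Shared atoms = 8
Craig interpolant size bound = 2^8
= 256

256


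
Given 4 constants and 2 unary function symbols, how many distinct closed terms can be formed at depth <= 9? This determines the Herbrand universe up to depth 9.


Herbrand terms by depth:
Depth 0: 4 constants
Depth 1: 8 new terms (running total: 12)
Depth 2: 16 new terms (running total: 28)
Depth 3: 32 new terms (running total: 60)
Depth 4: 64 new terms (running total: 124)
Depth 5: 128 new terms (running total: 252)
Depth 6: 256 new terms (running total: 508)
Depth 7: 512 new terms (running total: 1020)
Depth 8: 1024 new terms (running total: 2044)
Depth 9: 2048 new terms (running total: 4092)
Total distinct ground terms = 4092

4092


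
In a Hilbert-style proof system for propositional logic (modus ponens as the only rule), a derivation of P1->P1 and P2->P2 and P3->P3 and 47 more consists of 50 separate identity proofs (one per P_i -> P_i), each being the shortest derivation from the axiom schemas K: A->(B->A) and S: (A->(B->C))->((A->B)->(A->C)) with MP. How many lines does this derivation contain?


The shortest proof of A->A from K and S in the Hilbert calculus has exactly 5 lines:
(1) K instance A->((A->A)->A), (2) S instance, (3) MP on 1,2, (4) K instance A->(A->A), (5) MP on 3,4.
For 50 independent identities: 50 * 5 = 250 lines total.

250


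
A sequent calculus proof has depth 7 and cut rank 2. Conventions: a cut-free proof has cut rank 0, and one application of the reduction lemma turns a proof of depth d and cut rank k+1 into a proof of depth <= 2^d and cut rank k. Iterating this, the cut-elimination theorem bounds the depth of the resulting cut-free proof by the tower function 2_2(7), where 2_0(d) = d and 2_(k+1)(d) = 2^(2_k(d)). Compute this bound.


Each rank reduction sends depth d to at most 2^d; cut rank r needs r reductions.
2_0(7) = 7
2_1(7) = 2^7 = 128
2_2(7) = 2^128 = 340282366920938463463374607431768211456
Cut-free depth bound = 340282366920938463463374607431768211456

340282366920938463463374607431768211456


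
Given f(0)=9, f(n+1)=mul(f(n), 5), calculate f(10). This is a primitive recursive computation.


f(0) = 9
f(1) = mul(f(0), 5) = mul(9, 5) = 45
f(2) = mul(f(1), 5) = mul(45, 5) = 225
f(3) = mul(f(2), 5) = mul(225, 5) = 1125
f(4) = mul(f(3), 5) = mul(1125, 5) = 5625
f(5) = mul(f(4), 5) = mul(5625, 5) = 28125
f(6) = mul(f(5), 5) = mul(28125, 5) = 140625
f(7) = mul(f(6), 5) = mul(140625, 5) = 703125
f(8) = mul(f(7), 5) = mul(703125, 5) = 3515625
f(9) = mul(f(8), 5) = mul(3515625, 5) = 17578125
f(10) = mul(f(9), 5) = mul(17578125, 5) = 87890625


87890625


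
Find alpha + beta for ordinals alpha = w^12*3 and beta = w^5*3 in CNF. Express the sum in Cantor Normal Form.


Ordinal addition w^12*3 + w^5*3:
Leading exponent of alpha (12) > leading exponent of beta (5).
Since alpha's term has higher exponent than beta's leading term,
the sum is simply alpha followed by beta.
Result = w^12*3 + w^5*3

w^12*3 + w^5*3


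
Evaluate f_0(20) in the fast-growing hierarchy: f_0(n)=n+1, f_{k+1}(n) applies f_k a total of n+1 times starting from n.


f_0(20) = 20 + 1 = 21

21


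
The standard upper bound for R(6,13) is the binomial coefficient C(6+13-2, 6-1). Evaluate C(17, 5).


R(6,13) <= C(6+13-2, 6-1) = C(17, 5)
C(17, 5) = 17! / (5! * 12!)
= 6188

6188


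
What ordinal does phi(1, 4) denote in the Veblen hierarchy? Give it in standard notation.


phi(1, 4):
phi(1, beta) = epsilon_beta (the beta-th epsilon number).
phi(1, 4) = epsilon_4

epsilon_4


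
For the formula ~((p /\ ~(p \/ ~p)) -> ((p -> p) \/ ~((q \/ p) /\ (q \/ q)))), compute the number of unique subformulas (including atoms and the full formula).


Formula: ~((p /\ ~(p \/ ~p)) -> ((p -> p) \/ ~((q \/ p) /\ (q \/ q))))
Subformulas found:
  1. q
  2. p
  3. ~p
  4. (q \/ p)
  5. (p -> p)
  6. (q \/ q)
  7. (p \/ ~p)
  8. ~(p \/ ~p)
  9. (p /\ ~(p \/ ~p))
  10. ((q \/ p) /\ (q \/ q))
  11. ~((q \/ p) /\ (q \/ q))
  12. ((p -> p) \/ ~((q \/ p) /\ (q \/ q)))
  13. ((p /\ ~(p \/ ~p)) -> ((p -> p) \/ ~((q \/ p) /\ (q \/ q))))
  14. ~((p /\ ~(p \/ ~p)) -> ((p -> p) \/ ~((q \/ p) /\ (q \/ q))))
Total distinct subformulas = 14

14


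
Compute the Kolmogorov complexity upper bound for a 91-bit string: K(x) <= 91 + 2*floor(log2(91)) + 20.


floor(log2(91)) = 6
2 * 6 = 12
K(x) <= 91 + 12 + 20 = 123

123


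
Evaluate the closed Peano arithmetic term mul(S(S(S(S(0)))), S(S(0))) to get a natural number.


mul(S^4(0), S^2(0)):
S^4(0) = 4
S^2(0) = 2
4 * 2 = 8

8


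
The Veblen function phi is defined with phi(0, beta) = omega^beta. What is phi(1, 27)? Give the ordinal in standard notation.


phi(1, 27):
phi(1, beta) = epsilon_beta (the beta-th epsilon number).
phi(1, 27) = epsilon_27

epsilon_27


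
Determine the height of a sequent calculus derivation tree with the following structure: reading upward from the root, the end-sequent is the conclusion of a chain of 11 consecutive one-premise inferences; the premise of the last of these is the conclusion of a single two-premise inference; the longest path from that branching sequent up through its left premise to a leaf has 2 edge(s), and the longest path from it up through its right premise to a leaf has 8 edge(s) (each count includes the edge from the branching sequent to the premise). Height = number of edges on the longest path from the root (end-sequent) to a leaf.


Longest path through the left premise: 2 edges (measured from the branching sequent)
Longest path through the right premise: 8 edges
Height of the subtree rooted at the branching sequent: max(2, 8) = 8
The branching sequent sits 11 edges above the root (the chain of one-premise inferences), so height = 8 + 11 = 19

19


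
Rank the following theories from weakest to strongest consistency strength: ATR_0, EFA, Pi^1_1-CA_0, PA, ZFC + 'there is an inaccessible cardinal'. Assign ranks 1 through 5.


Ordering by consistency strength:
1. EFA
2. PA
3. ATR_0
4. Pi^1_1-CA_0
5. ZFC + 'there is an inaccessible cardinal'


ATR_0=3, EFA=1, Pi^1_1-CA_0=4, PA=2, ZFC + 'there is an inaccessible cardinal'=5


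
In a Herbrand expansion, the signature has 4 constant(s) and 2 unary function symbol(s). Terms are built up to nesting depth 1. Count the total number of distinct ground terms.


Herbrand terms by depth:
Depth 0: 4 constants
Depth 1: 8 new terms (running total: 12)
Total distinct ground terms = 12

12


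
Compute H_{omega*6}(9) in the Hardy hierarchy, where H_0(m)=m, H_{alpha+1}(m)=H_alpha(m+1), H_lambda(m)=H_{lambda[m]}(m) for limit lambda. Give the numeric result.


H_{omega*6}(9):
For the Hardy hierarchy, H_{omega*k}(n) = 2^k * n.
2^6 = 64.
64 * 9 = 576

576


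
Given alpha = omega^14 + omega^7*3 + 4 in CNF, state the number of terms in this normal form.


CNF: omega^14 + omega^7*3 + 4
Count the summands separated by '+':
  term 1: omega^14
  term 2: omega^7*3
  term 3: 4
Total terms = 3

3


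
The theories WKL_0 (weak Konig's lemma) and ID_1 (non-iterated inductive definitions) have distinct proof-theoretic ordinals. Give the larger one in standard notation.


Proof-theoretic ordinal of WKL_0 (weak Konig's lemma): omega^omega
Proof-theoretic ordinal of ID_1 (non-iterated inductive definitions): psi_0(epsilon_{Omega+1})
Comparing: omega^omega < psi_0(epsilon_{Omega+1}).
The larger ordinal is psi_0(epsilon_{Omega+1}) (from ID_1 (non-iterated inductive definitions)).

psi_0(epsilon_{Omega+1})


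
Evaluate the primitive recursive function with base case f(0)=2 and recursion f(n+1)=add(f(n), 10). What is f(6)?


f(0) = 2
f(1) = add(f(0), 10) = add(2, 10) = 12
f(2) = add(f(1), 10) = add(12, 10) = 22
f(3) = add(f(2), 10) = add(22, 10) = 32
f(4) = add(f(3), 10) = add(32, 10) = 42
f(5) = add(f(4), 10) = add(42, 10) = 52
f(6) = add(f(5), 10) = add(52, 10) = 62


62


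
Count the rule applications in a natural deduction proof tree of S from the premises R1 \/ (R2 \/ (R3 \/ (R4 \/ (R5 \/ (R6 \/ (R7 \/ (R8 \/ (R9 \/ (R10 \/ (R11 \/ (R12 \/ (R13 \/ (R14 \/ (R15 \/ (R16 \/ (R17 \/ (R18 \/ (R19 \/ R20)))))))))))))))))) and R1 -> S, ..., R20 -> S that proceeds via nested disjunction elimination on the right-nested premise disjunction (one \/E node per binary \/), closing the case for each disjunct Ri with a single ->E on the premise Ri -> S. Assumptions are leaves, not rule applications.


The premise R1 \/ (R2 \/ (R3 \/ (R4 \/ (R5 \/ (R6 \/ (R7 \/ (R8 \/ (R9 \/ (R10 \/ (R11 \/ (R12 \/ (R13 \/ (R14 \/ (R15 \/ (R16 \/ (R17 \/ (R18 \/ (R19 \/ R20)))))))))))))))))) contains 20 disjuncts, hence 19 binary \/ connectives.
- Each binary \/ is eliminated once: 19 \/E nodes.
- Each of the 20 cases Ri derives S by one ->E with Ri -> S: 20 ->E nodes.
Total = 19 + 20 = 39

39


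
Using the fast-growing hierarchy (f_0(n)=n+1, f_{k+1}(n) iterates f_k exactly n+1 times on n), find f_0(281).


f_0(281) = 281 + 1 = 282

282


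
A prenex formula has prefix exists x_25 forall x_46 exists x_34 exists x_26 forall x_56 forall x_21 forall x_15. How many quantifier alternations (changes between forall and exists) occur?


Walk the prefix and count type changes:
  position 1: exists -> forall <-- alternation
  position 2: forall -> exists <-- alternation
  position 3: exists -> exists
  position 4: exists -> forall <-- alternation
  position 5: forall -> forall
  position 6: forall -> forall
Total alternations = 3

3


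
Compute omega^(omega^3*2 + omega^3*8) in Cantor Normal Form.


omega^(omega^3*2 + omega^3*8):
Both terms of the exponent have the same exponent 3, so they merge: omega^3*2 + omega^3*8 = omega^3*(2+8) = omega^3*10.
omega raised to a CNF ordinal is a single CNF term: Result = omega^(omega^3*10)

omega^(omega^3*10)


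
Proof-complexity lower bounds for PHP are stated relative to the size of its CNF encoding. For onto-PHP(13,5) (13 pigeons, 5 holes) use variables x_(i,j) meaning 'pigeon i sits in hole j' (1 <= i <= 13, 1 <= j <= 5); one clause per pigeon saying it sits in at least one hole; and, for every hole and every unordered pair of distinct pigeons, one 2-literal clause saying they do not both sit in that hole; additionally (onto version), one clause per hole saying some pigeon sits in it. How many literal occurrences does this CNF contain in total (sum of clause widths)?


onto-PHP(13,5): 13 pigeons, 5 holes, 13*5 = 65 variables.
- pigeon clauses: one per pigeon -> 13 clauses of width 5 -> 65 literals
- hole clauses: 5 holes * C(13,2) = 5 * 78 -> 390 clauses of width 2 -> 780 literals
- onto clauses: one per hole -> 5 clauses of width 13 -> 65 literals
Total literal occurrences = 65 + 780 + 65 = 910

910


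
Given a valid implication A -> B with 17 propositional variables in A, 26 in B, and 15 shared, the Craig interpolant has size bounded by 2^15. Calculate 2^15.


Shared atoms = 15
Craig interpolant size bound = 2^15
= 32768

32768


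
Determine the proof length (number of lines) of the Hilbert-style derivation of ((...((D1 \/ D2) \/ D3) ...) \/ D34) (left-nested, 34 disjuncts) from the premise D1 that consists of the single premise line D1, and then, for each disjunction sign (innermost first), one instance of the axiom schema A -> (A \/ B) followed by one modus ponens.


Building the left-nested 34-ary disjunction from D1:
- 1 premise line (D1)
- 34 disjuncts means 33 disjunction signs; each needs 1 axiom instance + 1 MP = 2 lines: 2 * 33 = 66
Total = 1 + 66 = 67 lines.

67


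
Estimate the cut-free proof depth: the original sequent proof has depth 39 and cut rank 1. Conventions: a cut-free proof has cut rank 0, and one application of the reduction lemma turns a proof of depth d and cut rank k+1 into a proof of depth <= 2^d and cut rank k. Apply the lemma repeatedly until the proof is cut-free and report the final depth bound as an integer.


Each rank reduction sends depth d to at most 2^d; cut rank r needs r reductions.
2_0(39) = 39
2_1(39) = 2^39 = 549755813888
Cut-free depth bound = 549755813888

549755813888


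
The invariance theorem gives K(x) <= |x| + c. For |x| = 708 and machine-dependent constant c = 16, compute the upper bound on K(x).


K(x) <= |x| + c = 708 + 16 = 724

724


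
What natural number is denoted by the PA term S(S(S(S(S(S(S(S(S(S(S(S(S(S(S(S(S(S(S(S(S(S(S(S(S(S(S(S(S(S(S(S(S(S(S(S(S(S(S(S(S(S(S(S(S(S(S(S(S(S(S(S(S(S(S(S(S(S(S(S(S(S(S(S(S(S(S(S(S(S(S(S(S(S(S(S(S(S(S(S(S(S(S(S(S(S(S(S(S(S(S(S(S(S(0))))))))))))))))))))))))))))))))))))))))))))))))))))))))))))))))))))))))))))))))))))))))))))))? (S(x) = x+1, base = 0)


Counting successors applied to 0:
94 applications of S to 0 = 94

94


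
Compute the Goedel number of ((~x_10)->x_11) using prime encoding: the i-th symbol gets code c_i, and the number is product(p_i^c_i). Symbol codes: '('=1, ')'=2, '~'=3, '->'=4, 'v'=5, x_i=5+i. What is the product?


Formula: ((~x_10)->x_11)
Symbol codes: [1, 1, 3, 15, 2, 4, 16, 2]
Primes: [2, 3, 5, 7, 11, 13, 17, 19]
p_1^1 = 2^1 = 2
p_2^1 = 3^1 = 3
p_3^3 = 5^3 = 125
p_4^15 = 7^15 = 4747561509943
p_5^2 = 11^2 = 121
p_6^4 = 13^4 = 28561
p_7^16 = 17^16 = 48661191875666868481
p_8^2 = 19^2 = 361
Product = 216162615783869108547507325554463590096677250

216162615783869108547507325554463590096677250


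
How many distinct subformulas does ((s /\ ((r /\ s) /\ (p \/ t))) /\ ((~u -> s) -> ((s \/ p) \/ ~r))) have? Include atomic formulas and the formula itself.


Formula: ((s /\ ((r /\ s) /\ (p \/ t))) /\ ((~u -> s) -> ((s \/ p) \/ ~r)))
Subformulas found:
  1. r
  2. u
  3. s
  4. t
  5. p
  6. ~u
  7. ~r
  8. (s \/ p)
  9. (p \/ t)
  10. (r /\ s)
  11. (~u -> s)
  12. ((s \/ p) \/ ~r)
  13. ((r /\ s) /\ (p \/ t))
  14. (s /\ ((r /\ s) /\ (p \/ t)))
  15. ((~u -> s) -> ((s \/ p) \/ ~r))
  16. ((s /\ ((r /\ s) /\ (p \/ t))) /\ ((~u -> s) -> ((s \/ p) \/ ~r)))
Total distinct subformulas = 16

16


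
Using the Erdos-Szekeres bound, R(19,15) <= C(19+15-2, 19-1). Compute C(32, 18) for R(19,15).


R(19,15) <= C(19+15-2, 19-1) = C(32, 18)
C(32, 18) = 32! / (18! * 14!)
= 471435600

471435600


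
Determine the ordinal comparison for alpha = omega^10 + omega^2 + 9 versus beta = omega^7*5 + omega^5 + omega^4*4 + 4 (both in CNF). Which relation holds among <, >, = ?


Compare term by term from highest exponent:
alpha = omega^10 + omega^2 + 9
beta = omega^7*5 + omega^5 + omega^4*4 + 4
Term 1: alpha has omega^10*1, beta has omega^7*5
Term 2: alpha has omega^2*1, beta has omega^5*1
Term 3: alpha has omega^0*9, beta has omega^4*4
Term 4: alpha has omega^0*0, beta has omega^0*4
Result: alpha > beta

alpha > beta


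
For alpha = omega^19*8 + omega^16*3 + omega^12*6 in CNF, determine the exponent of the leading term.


CNF: omega^19*8 + omega^16*3 + omega^12*6
The leading term is omega^19*8, which has exponent 19.

19


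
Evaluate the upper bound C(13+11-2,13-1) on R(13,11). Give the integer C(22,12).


R(13,11) <= C(13+11-2, 13-1) = C(22, 12)
C(22, 12) = 22! / (12! * 10!)
= 646646

646646


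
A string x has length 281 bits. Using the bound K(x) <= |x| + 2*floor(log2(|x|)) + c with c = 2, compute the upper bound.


floor(log2(281)) = 8
2 * 8 = 16
K(x) <= 281 + 16 + 2 = 299

299


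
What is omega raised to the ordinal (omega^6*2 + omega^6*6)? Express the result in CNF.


omega^(omega^6*2 + omega^6*6):
Both terms of the exponent have the same exponent 6, so they merge: omega^6*2 + omega^6*6 = omega^6*(2+6) = omega^6*8.
omega raised to a CNF ordinal is a single CNF term: Result = omega^(omega^6*8)

omega^(omega^6*8)


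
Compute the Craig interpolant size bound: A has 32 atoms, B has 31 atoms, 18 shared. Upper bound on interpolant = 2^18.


Shared atoms = 18
Craig interpolant size bound = 2^18
= 262144

262144


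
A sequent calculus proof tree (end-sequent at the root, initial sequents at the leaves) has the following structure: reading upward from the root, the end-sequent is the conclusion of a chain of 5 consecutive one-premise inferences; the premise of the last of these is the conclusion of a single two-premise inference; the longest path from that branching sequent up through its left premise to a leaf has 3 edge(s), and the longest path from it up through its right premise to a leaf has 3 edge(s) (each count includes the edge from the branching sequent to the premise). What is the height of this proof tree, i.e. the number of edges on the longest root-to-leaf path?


Longest path through the left premise: 3 edges (measured from the branching sequent)
Longest path through the right premise: 3 edges
Height of the subtree rooted at the branching sequent: max(3, 3) = 3
The branching sequent sits 5 edges above the root (the chain of one-premise inferences), so height = 3 + 5 = 8

8


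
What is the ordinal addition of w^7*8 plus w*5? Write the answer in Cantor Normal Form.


Ordinal addition w^7*8 + w*5:
Leading exponent of alpha (7) > leading exponent of beta (1).
Since alpha's term has higher exponent than beta's leading term,
the sum is simply alpha followed by beta.
Result = w^7*8 + w*5

w^7*8 + w*5


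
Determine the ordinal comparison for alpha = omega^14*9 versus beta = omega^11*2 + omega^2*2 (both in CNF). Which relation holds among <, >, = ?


Compare term by term from highest exponent:
alpha = omega^14*9
beta = omega^11*2 + omega^2*2
Term 1: alpha has omega^14*9, beta has omega^11*2
Term 2: alpha has omega^0*0, beta has omega^2*2
Result: alpha > beta

alpha > beta


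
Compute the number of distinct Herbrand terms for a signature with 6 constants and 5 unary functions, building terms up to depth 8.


Herbrand terms by depth:
Depth 0: 6 constants
Depth 1: 30 new terms (running total: 36)
Depth 2: 150 new terms (running total: 186)
Depth 3: 750 new terms (running total: 936)
Depth 4: 3750 new terms (running total: 4686)
Depth 5: 18750 new terms (running total: 23436)
Depth 6: 93750 new terms (running total: 117186)
Depth 7: 468750 new terms (running total: 585936)
Depth 8: 2343750 new terms (running total: 2929686)
Total distinct ground terms = 2929686

2929686


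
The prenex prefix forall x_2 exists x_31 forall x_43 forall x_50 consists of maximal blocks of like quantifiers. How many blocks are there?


Alternations = 2.
Blocks = alternations + 1 = 3

3


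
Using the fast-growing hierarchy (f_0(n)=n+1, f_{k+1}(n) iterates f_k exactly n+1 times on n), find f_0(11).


f_0(11) = 11 + 1 = 12

12


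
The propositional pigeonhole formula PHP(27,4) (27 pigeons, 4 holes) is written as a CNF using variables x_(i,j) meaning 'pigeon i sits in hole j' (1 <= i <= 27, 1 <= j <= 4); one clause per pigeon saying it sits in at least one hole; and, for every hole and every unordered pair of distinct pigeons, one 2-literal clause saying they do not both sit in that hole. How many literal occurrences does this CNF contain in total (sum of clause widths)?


PHP(27,4): 27 pigeons, 4 holes, 27*4 = 108 variables.
- pigeon clauses: one per pigeon -> 27 clauses of width 4 -> 108 literals
- hole clauses: 4 holes * C(27,2) = 4 * 351 -> 1404 clauses of width 2 -> 2808 literals
Total literal occurrences = 108 + 2808 = 2916

2916


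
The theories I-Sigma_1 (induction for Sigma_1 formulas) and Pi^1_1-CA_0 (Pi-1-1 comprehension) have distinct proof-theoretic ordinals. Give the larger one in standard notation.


Proof-theoretic ordinal of I-Sigma_1 (induction for Sigma_1 formulas): omega^omega
Proof-theoretic ordinal of Pi^1_1-CA_0 (Pi-1-1 comprehension): psi_0(Omega_omega)
Comparing: omega^omega < psi_0(Omega_omega).
The larger ordinal is psi_0(Omega_omega) (from Pi^1_1-CA_0 (Pi-1-1 comprehension)).

psi_0(Omega_omega)


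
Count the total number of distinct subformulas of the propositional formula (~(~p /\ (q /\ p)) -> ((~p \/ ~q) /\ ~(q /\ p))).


Formula: (~(~p /\ (q /\ p)) -> ((~p \/ ~q) /\ ~(q /\ p)))
Subformulas found:
  1. q
  2. p
  3. ~p
  4. ~q
  5. (q /\ p)
  6. ~(q /\ p)
  7. (~p \/ ~q)
  8. (~p /\ (q /\ p))
  9. ~(~p /\ (q /\ p))
  10. ((~p \/ ~q) /\ ~(q /\ p))
  11. (~(~p /\ (q /\ p)) -> ((~p \/ ~q) /\ ~(q /\ p)))
Total distinct subformulas = 11

11


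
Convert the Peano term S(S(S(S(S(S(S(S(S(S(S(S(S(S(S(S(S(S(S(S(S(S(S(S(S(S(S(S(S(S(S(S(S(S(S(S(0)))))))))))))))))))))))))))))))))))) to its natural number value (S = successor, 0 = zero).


Counting successors applied to 0:
36 applications of S to 0 = 36

36


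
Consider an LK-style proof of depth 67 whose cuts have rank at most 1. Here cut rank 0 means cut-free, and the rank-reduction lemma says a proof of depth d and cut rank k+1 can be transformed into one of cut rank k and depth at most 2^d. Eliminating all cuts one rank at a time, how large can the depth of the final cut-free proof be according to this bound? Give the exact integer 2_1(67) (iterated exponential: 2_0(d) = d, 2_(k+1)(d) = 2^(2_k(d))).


Each rank reduction sends depth d to at most 2^d; cut rank r needs r reductions.
2_0(67) = 67
2_1(67) = 2^67 = 147573952589676412928
Cut-free depth bound = 147573952589676412928

147573952589676412928


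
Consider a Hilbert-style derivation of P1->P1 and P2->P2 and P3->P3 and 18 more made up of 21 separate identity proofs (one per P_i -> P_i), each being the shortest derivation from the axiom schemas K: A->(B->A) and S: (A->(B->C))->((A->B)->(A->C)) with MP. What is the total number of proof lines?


The shortest proof of A->A from K and S in the Hilbert calculus has exactly 5 lines:
(1) K instance A->((A->A)->A), (2) S instance, (3) MP on 1,2, (4) K instance A->(A->A), (5) MP on 3,4.
For 21 independent identities: 21 * 5 = 105 lines total.

105


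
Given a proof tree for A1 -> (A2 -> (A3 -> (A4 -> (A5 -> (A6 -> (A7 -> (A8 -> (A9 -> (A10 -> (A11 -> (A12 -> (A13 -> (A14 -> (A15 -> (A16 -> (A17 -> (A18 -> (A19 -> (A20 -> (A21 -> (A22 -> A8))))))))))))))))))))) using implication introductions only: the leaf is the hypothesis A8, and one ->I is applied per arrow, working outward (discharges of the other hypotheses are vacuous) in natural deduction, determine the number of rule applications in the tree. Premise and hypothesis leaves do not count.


The formula has 22 arrows (->); its innermost consequent A8 is one of the antecedents,
so the proof starts from the hypothesis leaf A8 (not a rule application) and closes one arrow per ->I.
Building A1 -> (A2 -> (A3 -> (A4 -> (A5 -> (A6 -> (A7 -> (A8 -> (A9 -> (A10 -> (A11 -> (A12 -> (A13 -> (A14 -> (A15 -> (A16 -> (A17 -> (A18 -> (A19 -> (A20 -> (A21 -> (A22 -> A8))))))))))))))))))))) therefore takes 22 nested implication introductions.
Total inference nodes = 22

22


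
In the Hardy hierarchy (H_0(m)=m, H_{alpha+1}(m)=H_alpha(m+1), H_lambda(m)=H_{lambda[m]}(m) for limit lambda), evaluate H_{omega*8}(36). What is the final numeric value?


H_{omega*8}(36):
For the Hardy hierarchy, H_{omega*k}(n) = 2^k * n.
2^8 = 256.
256 * 36 = 9216

9216


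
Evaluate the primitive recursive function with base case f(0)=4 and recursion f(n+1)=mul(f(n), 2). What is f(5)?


f(0) = 4
f(1) = mul(f(0), 2) = mul(4, 2) = 8
f(2) = mul(f(1), 2) = mul(8, 2) = 16
f(3) = mul(f(2), 2) = mul(16, 2) = 32
f(4) = mul(f(3), 2) = mul(32, 2) = 64
f(5) = mul(f(4), 2) = mul(64, 2) = 128


128


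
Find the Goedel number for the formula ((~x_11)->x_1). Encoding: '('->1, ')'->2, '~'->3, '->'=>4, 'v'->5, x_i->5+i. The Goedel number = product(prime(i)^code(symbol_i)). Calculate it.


Formula: ((~x_11)->x_1)
Symbol codes: [1, 1, 3, 16, 2, 4, 6, 2]
Primes: [2, 3, 5, 7, 11, 13, 17, 19]
p_1^1 = 2^1 = 2
p_2^1 = 3^1 = 3
p_3^3 = 5^3 = 125
p_4^16 = 7^16 = 33232930569601
p_5^2 = 11^2 = 121
p_6^4 = 13^4 = 28561
p_7^6 = 17^6 = 24137569
p_8^2 = 19^2 = 361
Product = 750566909031857297622402206796750

750566909031857297622402206796750


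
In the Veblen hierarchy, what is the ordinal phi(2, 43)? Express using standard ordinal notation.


phi(2, 43):
phi(2, beta) = zeta_beta (the beta-th zeta number, fixed point of epsilon).
phi(2, 43) = zeta_43

zeta_43


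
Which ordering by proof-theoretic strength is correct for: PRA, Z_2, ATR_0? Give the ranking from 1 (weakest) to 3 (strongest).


Ordering by consistency strength:
1. PRA
2. ATR_0
3. Z_2


PRA=1, Z_2=3, ATR_0=2


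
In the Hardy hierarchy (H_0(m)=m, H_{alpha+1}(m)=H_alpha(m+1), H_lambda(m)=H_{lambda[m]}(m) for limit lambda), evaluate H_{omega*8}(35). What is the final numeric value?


H_{omega*8}(35):
For the Hardy hierarchy, H_{omega*k}(n) = 2^k * n.
2^8 = 256.
256 * 35 = 8960

8960


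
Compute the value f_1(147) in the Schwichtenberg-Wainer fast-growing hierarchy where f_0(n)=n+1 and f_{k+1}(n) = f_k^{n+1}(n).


f_1(147) = f_0^148(147)
f_0 adds 1 each time, applied 148 times.
f_1(147) = 147 + 148 = 295

295


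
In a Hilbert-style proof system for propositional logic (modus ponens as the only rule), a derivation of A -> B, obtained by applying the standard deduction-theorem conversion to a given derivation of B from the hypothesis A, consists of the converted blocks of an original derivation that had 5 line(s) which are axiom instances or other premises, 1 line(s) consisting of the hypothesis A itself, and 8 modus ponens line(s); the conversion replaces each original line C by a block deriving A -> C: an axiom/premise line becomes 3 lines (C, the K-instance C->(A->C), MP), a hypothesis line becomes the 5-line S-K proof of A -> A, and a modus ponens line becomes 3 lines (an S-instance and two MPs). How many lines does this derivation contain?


Deduction-theorem conversion, block by block:
- 5 axiom/premise lines -> 3 lines each = 15
- 1 hypothesis lines -> 5 lines each (identity proof A->A) = 5
- 8 MP lines -> 3 lines each (S-instance, MP, MP) = 24
Total = 15 + 5 + 24 = 44 lines.

44


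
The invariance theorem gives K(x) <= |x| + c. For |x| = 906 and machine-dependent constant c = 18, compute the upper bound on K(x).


K(x) <= |x| + c = 906 + 18 = 924

924


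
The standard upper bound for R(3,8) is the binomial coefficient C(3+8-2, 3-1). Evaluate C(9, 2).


R(3,8) <= C(3+8-2, 3-1) = C(9, 2)
C(9, 2) = 9! / (2! * 7!)
= 36

36


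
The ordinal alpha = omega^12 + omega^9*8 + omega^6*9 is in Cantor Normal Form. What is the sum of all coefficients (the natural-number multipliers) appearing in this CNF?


CNF: omega^12 + omega^9*8 + omega^6*9
Coefficients: 1 + 8 + 9 = 18

18
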